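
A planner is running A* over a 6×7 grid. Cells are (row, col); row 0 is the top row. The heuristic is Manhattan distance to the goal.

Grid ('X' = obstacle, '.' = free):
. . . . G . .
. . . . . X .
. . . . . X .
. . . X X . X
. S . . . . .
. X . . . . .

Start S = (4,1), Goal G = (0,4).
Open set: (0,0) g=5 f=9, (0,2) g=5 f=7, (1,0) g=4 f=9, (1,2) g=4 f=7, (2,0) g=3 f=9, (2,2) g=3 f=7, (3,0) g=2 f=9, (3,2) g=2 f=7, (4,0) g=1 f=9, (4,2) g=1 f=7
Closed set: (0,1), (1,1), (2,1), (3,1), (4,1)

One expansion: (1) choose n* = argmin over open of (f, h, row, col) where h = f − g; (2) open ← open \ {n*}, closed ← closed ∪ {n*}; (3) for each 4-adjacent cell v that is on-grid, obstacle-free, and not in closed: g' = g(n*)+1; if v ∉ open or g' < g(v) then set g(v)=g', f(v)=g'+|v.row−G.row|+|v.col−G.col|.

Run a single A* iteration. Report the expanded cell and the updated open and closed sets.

expanded=(0,2); open=[(0,0) g=5 f=9, (0,3) g=6 f=7, (1,0) g=4 f=9, (1,2) g=4 f=7, (2,0) g=3 f=9, (2,2) g=3 f=7, (3,0) g=2 f=9, (3,2) g=2 f=7, (4,0) g=1 f=9, (4,2) g=1 f=7]; closed=[(0,1), (0,2), (1,1), (2,1), (3,1), (4,1)]

step 1: expand (0,2) (f=7, h=2) → closed; open now [(0,0) g=5 f=9, (0,3) g=6 f=7, (1,0) g=4 f=9, (1,2) g=4 f=7, (2,0) g=3 f=9, (2,2) g=3 f=7, (3,0) g=2 f=9, (3,2) g=2 f=7, (4,0) g=1 f=9, (4,2) g=1 f=7]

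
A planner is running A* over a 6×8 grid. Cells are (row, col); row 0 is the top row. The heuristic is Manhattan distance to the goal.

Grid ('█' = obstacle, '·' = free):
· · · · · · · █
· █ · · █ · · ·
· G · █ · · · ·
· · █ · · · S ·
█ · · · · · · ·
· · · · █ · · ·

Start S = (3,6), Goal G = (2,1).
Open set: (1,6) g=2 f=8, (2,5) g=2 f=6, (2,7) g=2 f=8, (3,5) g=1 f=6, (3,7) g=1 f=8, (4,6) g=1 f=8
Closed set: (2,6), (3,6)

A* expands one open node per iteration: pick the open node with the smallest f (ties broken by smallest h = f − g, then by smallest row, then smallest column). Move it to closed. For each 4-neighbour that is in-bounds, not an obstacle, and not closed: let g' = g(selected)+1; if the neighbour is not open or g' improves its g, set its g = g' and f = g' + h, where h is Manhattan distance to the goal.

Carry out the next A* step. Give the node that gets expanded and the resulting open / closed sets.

step 1: expand (2,5) (f=6, h=4) → closed; open now [(1,5) g=3 f=8, (1,6) g=2 f=8, (2,4) g=3 f=6, (2,7) g=2 f=8, (3,5) g=1 f=6, (3,7) g=1 f=8, (4,6) g=1 f=8]

expanded=(2,5); open=[(1,5) g=3 f=8, (1,6) g=2 f=8, (2,4) g=3 f=6, (2,7) g=2 f=8, (3,5) g=1 f=6, (3,7) g=1 f=8, (4,6) g=1 f=8]; closed=[(2,5), (2,6), (3,6)]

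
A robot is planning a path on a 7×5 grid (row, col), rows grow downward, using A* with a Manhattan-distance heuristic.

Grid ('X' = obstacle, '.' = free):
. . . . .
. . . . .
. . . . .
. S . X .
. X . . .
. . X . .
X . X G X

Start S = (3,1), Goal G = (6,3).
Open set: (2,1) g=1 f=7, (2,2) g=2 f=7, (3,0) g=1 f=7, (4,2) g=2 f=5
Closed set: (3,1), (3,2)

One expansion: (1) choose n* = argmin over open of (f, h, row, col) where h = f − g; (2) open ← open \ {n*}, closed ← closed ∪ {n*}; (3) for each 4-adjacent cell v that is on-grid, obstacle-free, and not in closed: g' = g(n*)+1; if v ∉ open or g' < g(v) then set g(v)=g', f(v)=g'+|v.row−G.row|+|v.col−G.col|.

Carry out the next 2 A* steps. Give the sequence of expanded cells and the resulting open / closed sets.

order=[(4,2) → (4,3)]; open=[(2,1) g=1 f=7, (2,2) g=2 f=7, (3,0) g=1 f=7, (4,4) g=4 f=7, (5,3) g=4 f=5]; closed=[(3,1), (3,2), (4,2), (4,3)]

step 1: expand (4,2) (f=5, h=3) → closed; open now [(2,1) g=1 f=7, (2,2) g=2 f=7, (3,0) g=1 f=7, (4,3) g=3 f=5]
step 2: expand (4,3) (f=5, h=2) → closed; open now [(2,1) g=1 f=7, (2,2) g=2 f=7, (3,0) g=1 f=7, (4,4) g=4 f=7, (5,3) g=4 f=5]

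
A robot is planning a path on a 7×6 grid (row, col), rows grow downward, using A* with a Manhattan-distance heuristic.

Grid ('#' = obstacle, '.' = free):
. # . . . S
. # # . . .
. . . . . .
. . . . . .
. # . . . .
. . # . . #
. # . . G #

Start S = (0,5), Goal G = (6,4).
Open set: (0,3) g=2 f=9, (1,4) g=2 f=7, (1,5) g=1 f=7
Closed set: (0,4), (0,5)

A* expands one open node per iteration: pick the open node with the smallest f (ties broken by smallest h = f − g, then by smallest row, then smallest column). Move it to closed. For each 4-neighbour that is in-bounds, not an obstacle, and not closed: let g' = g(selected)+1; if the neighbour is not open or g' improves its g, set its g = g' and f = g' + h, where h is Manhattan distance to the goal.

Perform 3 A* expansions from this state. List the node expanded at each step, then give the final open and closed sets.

order=[(1,4) → (2,4) → (3,4)]; open=[(0,3) g=2 f=9, (1,3) g=3 f=9, (1,5) g=1 f=7, (2,3) g=4 f=9, (2,5) g=4 f=9, (3,3) g=5 f=9, (3,5) g=5 f=9, (4,4) g=5 f=7]; closed=[(0,4), (0,5), (1,4), (2,4), (3,4)]

step 1: expand (1,4) (f=7, h=5) → closed; open now [(0,3) g=2 f=9, (1,3) g=3 f=9, (1,5) g=1 f=7, (2,4) g=3 f=7]
step 2: expand (2,4) (f=7, h=4) → closed; open now [(0,3) g=2 f=9, (1,3) g=3 f=9, (1,5) g=1 f=7, (2,3) g=4 f=9, (2,5) g=4 f=9, (3,4) g=4 f=7]
step 3: expand (3,4) (f=7, h=3) → closed; open now [(0,3) g=2 f=9, (1,3) g=3 f=9, (1,5) g=1 f=7, (2,3) g=4 f=9, (2,5) g=4 f=9, (3,3) g=5 f=9, (3,5) g=5 f=9, (4,4) g=5 f=7]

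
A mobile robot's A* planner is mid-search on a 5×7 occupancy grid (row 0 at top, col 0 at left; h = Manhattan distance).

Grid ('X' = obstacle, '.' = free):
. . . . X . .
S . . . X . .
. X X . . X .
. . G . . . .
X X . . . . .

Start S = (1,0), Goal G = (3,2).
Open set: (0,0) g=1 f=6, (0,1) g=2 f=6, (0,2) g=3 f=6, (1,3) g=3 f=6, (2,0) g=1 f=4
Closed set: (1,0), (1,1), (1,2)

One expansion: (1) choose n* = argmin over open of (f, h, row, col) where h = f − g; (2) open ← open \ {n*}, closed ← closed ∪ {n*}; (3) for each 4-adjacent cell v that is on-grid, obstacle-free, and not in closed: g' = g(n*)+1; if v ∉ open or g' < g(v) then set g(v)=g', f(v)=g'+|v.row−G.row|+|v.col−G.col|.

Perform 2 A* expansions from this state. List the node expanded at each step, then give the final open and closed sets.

step 1: expand (2,0) (f=4, h=3) → closed; open now [(0,0) g=1 f=6, (0,1) g=2 f=6, (0,2) g=3 f=6, (1,3) g=3 f=6, (3,0) g=2 f=4]
step 2: expand (3,0) (f=4, h=2) → closed; open now [(0,0) g=1 f=6, (0,1) g=2 f=6, (0,2) g=3 f=6, (1,3) g=3 f=6, (3,1) g=3 f=4]

order=[(2,0) → (3,0)]; open=[(0,0) g=1 f=6, (0,1) g=2 f=6, (0,2) g=3 f=6, (1,3) g=3 f=6, (3,1) g=3 f=4]; closed=[(1,0), (1,1), (1,2), (2,0), (3,0)]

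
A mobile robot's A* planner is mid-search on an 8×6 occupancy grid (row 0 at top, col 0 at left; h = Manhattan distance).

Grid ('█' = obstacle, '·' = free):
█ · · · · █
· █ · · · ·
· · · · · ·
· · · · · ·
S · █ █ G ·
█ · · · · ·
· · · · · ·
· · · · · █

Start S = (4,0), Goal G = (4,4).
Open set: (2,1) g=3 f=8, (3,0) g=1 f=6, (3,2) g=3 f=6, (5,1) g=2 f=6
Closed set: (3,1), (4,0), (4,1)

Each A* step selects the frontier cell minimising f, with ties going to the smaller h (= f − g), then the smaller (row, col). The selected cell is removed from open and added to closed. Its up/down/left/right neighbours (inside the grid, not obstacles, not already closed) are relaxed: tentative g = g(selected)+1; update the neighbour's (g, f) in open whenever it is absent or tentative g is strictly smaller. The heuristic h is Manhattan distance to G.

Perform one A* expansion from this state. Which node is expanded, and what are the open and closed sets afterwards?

step 1: expand (3,2) (f=6, h=3) → closed; open now [(2,1) g=3 f=8, (2,2) g=4 f=8, (3,0) g=1 f=6, (3,3) g=4 f=6, (5,1) g=2 f=6]

expanded=(3,2); open=[(2,1) g=3 f=8, (2,2) g=4 f=8, (3,0) g=1 f=6, (3,3) g=4 f=6, (5,1) g=2 f=6]; closed=[(3,1), (3,2), (4,0), (4,1)]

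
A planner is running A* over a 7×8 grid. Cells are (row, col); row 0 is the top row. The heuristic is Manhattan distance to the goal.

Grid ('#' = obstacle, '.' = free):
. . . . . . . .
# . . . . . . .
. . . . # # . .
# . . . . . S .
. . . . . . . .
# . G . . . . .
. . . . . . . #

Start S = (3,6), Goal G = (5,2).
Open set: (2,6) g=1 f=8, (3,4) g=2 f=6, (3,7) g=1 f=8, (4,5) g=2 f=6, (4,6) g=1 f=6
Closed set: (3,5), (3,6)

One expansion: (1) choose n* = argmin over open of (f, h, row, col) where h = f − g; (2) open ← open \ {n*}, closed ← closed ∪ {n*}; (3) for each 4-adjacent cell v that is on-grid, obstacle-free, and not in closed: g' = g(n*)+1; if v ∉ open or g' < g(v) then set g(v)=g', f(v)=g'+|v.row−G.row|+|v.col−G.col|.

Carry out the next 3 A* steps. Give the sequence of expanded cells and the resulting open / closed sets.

order=[(3,4) → (3,3) → (3,2)]; open=[(2,2) g=5 f=8, (2,3) g=4 f=8, (2,6) g=1 f=8, (3,1) g=5 f=8, (3,7) g=1 f=8, (4,2) g=5 f=6, (4,3) g=4 f=6, (4,4) g=3 f=6, (4,5) g=2 f=6, (4,6) g=1 f=6]; closed=[(3,2), (3,3), (3,4), (3,5), (3,6)]

step 1: expand (3,4) (f=6, h=4) → closed; open now [(2,6) g=1 f=8, (3,3) g=3 f=6, (3,7) g=1 f=8, (4,4) g=3 f=6, (4,5) g=2 f=6, (4,6) g=1 f=6]
step 2: expand (3,3) (f=6, h=3) → closed; open now [(2,3) g=4 f=8, (2,6) g=1 f=8, (3,2) g=4 f=6, (3,7) g=1 f=8, (4,3) g=4 f=6, (4,4) g=3 f=6, (4,5) g=2 f=6, (4,6) g=1 f=6]
step 3: expand (3,2) (f=6, h=2) → closed; open now [(2,2) g=5 f=8, (2,3) g=4 f=8, (2,6) g=1 f=8, (3,1) g=5 f=8, (3,7) g=1 f=8, (4,2) g=5 f=6, (4,3) g=4 f=6, (4,4) g=3 f=6, (4,5) g=2 f=6, (4,6) g=1 f=6]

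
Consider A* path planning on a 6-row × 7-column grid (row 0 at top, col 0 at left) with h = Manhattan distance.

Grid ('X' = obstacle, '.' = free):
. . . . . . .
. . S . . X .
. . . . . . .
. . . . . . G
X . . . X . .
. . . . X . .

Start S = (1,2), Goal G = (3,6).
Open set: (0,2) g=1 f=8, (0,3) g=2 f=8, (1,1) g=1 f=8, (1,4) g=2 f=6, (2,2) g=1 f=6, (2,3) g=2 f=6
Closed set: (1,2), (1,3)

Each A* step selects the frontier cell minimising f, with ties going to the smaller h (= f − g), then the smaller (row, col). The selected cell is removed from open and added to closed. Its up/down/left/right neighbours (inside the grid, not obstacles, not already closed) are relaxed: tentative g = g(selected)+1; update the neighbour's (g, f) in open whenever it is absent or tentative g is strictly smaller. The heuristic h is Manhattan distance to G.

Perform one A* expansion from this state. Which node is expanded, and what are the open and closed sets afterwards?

expanded=(1,4); open=[(0,2) g=1 f=8, (0,3) g=2 f=8, (0,4) g=3 f=8, (1,1) g=1 f=8, (2,2) g=1 f=6, (2,3) g=2 f=6, (2,4) g=3 f=6]; closed=[(1,2), (1,3), (1,4)]

step 1: expand (1,4) (f=6, h=4) → closed; open now [(0,2) g=1 f=8, (0,3) g=2 f=8, (0,4) g=3 f=8, (1,1) g=1 f=8, (2,2) g=1 f=6, (2,3) g=2 f=6, (2,4) g=3 f=6]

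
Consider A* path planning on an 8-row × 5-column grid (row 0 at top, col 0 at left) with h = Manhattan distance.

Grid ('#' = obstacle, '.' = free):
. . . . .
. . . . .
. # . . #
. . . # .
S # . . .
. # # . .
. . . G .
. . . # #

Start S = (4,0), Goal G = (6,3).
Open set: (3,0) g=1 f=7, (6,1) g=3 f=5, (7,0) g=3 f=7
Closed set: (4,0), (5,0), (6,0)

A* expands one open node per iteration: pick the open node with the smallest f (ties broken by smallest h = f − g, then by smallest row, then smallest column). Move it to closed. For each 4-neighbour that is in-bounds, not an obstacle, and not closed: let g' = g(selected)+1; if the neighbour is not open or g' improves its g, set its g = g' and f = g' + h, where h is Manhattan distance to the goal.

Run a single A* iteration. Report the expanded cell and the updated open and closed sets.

expanded=(6,1); open=[(3,0) g=1 f=7, (6,2) g=4 f=5, (7,0) g=3 f=7, (7,1) g=4 f=7]; closed=[(4,0), (5,0), (6,0), (6,1)]

step 1: expand (6,1) (f=5, h=2) → closed; open now [(3,0) g=1 f=7, (6,2) g=4 f=5, (7,0) g=3 f=7, (7,1) g=4 f=7]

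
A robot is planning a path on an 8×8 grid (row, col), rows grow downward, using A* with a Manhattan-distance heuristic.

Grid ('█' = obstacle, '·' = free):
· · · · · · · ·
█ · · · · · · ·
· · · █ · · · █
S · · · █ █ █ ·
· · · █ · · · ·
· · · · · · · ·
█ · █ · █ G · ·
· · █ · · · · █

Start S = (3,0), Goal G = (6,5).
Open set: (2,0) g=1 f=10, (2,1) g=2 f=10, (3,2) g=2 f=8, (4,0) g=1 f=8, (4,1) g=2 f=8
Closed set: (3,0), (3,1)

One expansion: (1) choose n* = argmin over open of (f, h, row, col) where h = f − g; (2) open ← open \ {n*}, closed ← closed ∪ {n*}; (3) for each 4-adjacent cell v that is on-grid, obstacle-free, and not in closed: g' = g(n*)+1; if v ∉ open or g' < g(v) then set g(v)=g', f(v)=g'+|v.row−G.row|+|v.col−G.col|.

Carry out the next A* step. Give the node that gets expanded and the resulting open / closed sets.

step 1: expand (3,2) (f=8, h=6) → closed; open now [(2,0) g=1 f=10, (2,1) g=2 f=10, (2,2) g=3 f=10, (3,3) g=3 f=8, (4,0) g=1 f=8, (4,1) g=2 f=8, (4,2) g=3 f=8]

expanded=(3,2); open=[(2,0) g=1 f=10, (2,1) g=2 f=10, (2,2) g=3 f=10, (3,3) g=3 f=8, (4,0) g=1 f=8, (4,1) g=2 f=8, (4,2) g=3 f=8]; closed=[(3,0), (3,1), (3,2)]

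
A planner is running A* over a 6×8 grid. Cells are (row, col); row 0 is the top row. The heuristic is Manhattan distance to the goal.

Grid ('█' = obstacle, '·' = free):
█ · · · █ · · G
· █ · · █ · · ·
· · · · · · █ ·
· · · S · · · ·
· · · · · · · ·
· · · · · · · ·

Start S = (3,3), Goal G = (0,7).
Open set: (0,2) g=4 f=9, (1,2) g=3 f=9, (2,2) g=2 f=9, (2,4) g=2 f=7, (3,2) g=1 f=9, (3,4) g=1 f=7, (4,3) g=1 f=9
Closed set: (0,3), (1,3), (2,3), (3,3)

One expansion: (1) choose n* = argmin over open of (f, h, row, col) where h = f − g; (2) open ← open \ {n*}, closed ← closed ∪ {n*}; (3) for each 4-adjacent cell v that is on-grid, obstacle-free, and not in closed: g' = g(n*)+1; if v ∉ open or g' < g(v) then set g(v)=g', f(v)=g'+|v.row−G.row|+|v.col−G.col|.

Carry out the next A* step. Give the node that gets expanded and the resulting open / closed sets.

step 1: expand (2,4) (f=7, h=5) → closed; open now [(0,2) g=4 f=9, (1,2) g=3 f=9, (2,2) g=2 f=9, (2,5) g=3 f=7, (3,2) g=1 f=9, (3,4) g=1 f=7, (4,3) g=1 f=9]

expanded=(2,4); open=[(0,2) g=4 f=9, (1,2) g=3 f=9, (2,2) g=2 f=9, (2,5) g=3 f=7, (3,2) g=1 f=9, (3,4) g=1 f=7, (4,3) g=1 f=9]; closed=[(0,3), (1,3), (2,3), (2,4), (3,3)]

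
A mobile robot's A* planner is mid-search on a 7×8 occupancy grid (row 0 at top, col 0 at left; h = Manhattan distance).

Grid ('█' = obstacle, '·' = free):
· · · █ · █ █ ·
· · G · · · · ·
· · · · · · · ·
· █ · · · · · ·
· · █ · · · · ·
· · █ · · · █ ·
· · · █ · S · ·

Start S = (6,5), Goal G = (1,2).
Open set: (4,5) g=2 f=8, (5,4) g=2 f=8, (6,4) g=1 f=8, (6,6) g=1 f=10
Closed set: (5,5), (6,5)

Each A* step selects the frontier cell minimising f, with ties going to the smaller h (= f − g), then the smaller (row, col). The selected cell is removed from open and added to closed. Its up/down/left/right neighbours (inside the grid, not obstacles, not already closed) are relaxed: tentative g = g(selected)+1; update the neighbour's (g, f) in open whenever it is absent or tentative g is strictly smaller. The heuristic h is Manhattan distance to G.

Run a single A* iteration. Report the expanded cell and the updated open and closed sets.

expanded=(4,5); open=[(3,5) g=3 f=8, (4,4) g=3 f=8, (4,6) g=3 f=10, (5,4) g=2 f=8, (6,4) g=1 f=8, (6,6) g=1 f=10]; closed=[(4,5), (5,5), (6,5)]

step 1: expand (4,5) (f=8, h=6) → closed; open now [(3,5) g=3 f=8, (4,4) g=3 f=8, (4,6) g=3 f=10, (5,4) g=2 f=8, (6,4) g=1 f=8, (6,6) g=1 f=10]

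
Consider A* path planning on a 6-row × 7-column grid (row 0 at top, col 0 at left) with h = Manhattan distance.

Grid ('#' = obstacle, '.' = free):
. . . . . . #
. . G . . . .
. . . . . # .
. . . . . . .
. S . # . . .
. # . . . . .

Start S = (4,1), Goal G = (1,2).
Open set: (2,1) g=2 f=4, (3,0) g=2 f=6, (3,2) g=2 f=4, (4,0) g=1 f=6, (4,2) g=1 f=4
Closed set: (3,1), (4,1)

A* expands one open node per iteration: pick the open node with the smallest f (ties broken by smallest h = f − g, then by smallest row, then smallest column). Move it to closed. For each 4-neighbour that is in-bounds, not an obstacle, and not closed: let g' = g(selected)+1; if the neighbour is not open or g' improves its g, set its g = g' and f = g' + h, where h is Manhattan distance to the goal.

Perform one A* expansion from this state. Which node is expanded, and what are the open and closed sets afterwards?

step 1: expand (2,1) (f=4, h=2) → closed; open now [(1,1) g=3 f=4, (2,0) g=3 f=6, (2,2) g=3 f=4, (3,0) g=2 f=6, (3,2) g=2 f=4, (4,0) g=1 f=6, (4,2) g=1 f=4]

expanded=(2,1); open=[(1,1) g=3 f=4, (2,0) g=3 f=6, (2,2) g=3 f=4, (3,0) g=2 f=6, (3,2) g=2 f=4, (4,0) g=1 f=6, (4,2) g=1 f=4]; closed=[(2,1), (3,1), (4,1)]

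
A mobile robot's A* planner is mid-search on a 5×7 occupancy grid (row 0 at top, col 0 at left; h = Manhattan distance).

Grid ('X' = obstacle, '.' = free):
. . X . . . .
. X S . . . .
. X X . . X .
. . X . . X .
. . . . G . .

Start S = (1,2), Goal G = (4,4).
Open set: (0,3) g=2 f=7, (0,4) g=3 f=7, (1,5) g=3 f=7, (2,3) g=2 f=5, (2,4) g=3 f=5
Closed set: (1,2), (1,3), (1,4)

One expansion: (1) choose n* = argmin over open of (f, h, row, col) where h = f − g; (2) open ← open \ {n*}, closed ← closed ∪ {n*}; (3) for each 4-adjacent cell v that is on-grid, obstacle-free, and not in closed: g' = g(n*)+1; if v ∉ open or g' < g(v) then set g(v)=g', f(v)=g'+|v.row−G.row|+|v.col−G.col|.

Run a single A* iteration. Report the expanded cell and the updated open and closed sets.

step 1: expand (2,4) (f=5, h=2) → closed; open now [(0,3) g=2 f=7, (0,4) g=3 f=7, (1,5) g=3 f=7, (2,3) g=2 f=5, (3,4) g=4 f=5]

expanded=(2,4); open=[(0,3) g=2 f=7, (0,4) g=3 f=7, (1,5) g=3 f=7, (2,3) g=2 f=5, (3,4) g=4 f=5]; closed=[(1,2), (1,3), (1,4), (2,4)]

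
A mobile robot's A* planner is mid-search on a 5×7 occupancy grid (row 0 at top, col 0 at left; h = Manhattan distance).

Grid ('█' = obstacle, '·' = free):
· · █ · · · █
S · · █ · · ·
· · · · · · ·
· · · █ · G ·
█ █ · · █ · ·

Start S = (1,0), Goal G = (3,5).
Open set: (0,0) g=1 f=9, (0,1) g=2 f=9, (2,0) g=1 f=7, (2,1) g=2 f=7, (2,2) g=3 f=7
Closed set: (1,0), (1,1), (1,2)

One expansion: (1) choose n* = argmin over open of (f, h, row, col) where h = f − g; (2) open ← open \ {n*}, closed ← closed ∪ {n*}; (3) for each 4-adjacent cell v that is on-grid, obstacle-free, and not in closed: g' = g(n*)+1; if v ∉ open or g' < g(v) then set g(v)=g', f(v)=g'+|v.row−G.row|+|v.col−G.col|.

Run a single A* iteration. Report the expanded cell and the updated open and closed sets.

expanded=(2,2); open=[(0,0) g=1 f=9, (0,1) g=2 f=9, (2,0) g=1 f=7, (2,1) g=2 f=7, (2,3) g=4 f=7, (3,2) g=4 f=7]; closed=[(1,0), (1,1), (1,2), (2,2)]

step 1: expand (2,2) (f=7, h=4) → closed; open now [(0,0) g=1 f=9, (0,1) g=2 f=9, (2,0) g=1 f=7, (2,1) g=2 f=7, (2,3) g=4 f=7, (3,2) g=4 f=7]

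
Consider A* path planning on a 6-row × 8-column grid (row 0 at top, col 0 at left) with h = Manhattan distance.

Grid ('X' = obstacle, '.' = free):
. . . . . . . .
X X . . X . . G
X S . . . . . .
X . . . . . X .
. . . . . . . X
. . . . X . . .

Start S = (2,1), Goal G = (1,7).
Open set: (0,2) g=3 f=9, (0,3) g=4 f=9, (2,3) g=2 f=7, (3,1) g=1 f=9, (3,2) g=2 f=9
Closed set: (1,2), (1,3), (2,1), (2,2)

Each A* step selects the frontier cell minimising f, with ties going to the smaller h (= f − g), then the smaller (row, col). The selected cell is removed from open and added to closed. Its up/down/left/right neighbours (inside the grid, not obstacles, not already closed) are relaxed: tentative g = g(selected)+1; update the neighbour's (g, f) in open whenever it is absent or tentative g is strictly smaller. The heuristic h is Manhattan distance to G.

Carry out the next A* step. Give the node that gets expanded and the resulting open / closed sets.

step 1: expand (2,3) (f=7, h=5) → closed; open now [(0,2) g=3 f=9, (0,3) g=4 f=9, (2,4) g=3 f=7, (3,1) g=1 f=9, (3,2) g=2 f=9, (3,3) g=3 f=9]

expanded=(2,3); open=[(0,2) g=3 f=9, (0,3) g=4 f=9, (2,4) g=3 f=7, (3,1) g=1 f=9, (3,2) g=2 f=9, (3,3) g=3 f=9]; closed=[(1,2), (1,3), (2,1), (2,2), (2,3)]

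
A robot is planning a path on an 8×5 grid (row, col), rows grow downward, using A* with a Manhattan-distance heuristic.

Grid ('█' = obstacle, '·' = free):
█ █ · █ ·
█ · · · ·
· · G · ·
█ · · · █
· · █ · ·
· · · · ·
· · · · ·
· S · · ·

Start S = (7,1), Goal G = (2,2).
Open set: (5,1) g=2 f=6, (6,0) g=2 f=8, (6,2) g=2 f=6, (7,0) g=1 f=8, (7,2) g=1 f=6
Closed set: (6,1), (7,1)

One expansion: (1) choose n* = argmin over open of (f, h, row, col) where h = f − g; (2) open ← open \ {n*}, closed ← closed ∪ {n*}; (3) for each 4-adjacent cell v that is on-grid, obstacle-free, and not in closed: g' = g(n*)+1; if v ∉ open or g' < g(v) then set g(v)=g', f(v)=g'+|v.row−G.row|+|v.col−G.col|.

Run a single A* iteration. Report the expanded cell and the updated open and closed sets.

expanded=(5,1); open=[(4,1) g=3 f=6, (5,0) g=3 f=8, (5,2) g=3 f=6, (6,0) g=2 f=8, (6,2) g=2 f=6, (7,0) g=1 f=8, (7,2) g=1 f=6]; closed=[(5,1), (6,1), (7,1)]

step 1: expand (5,1) (f=6, h=4) → closed; open now [(4,1) g=3 f=6, (5,0) g=3 f=8, (5,2) g=3 f=6, (6,0) g=2 f=8, (6,2) g=2 f=6, (7,0) g=1 f=8, (7,2) g=1 f=6]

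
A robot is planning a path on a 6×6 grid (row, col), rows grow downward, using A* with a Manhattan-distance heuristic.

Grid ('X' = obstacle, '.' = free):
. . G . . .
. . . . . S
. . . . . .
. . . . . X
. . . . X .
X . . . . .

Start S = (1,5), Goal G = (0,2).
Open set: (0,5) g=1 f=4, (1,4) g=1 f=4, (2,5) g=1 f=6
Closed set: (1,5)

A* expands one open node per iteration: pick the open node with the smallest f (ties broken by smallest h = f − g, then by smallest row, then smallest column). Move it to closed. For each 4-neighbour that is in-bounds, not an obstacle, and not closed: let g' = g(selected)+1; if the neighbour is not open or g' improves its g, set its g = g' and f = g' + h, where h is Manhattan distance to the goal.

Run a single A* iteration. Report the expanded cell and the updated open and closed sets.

step 1: expand (0,5) (f=4, h=3) → closed; open now [(0,4) g=2 f=4, (1,4) g=1 f=4, (2,5) g=1 f=6]

expanded=(0,5); open=[(0,4) g=2 f=4, (1,4) g=1 f=4, (2,5) g=1 f=6]; closed=[(0,5), (1,5)]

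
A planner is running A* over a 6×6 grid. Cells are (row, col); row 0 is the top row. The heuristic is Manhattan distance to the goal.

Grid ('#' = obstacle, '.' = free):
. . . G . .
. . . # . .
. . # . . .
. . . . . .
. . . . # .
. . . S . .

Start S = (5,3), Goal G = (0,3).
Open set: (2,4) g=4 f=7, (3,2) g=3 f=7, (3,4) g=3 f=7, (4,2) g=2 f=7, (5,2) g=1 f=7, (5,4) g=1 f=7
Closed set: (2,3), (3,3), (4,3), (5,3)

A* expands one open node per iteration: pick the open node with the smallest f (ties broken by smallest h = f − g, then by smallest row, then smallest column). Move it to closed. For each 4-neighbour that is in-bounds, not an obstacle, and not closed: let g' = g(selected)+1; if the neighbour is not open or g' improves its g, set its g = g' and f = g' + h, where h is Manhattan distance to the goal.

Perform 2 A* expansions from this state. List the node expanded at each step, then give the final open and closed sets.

order=[(2,4) → (1,4)]; open=[(0,4) g=6 f=7, (1,5) g=6 f=9, (2,5) g=5 f=9, (3,2) g=3 f=7, (3,4) g=3 f=7, (4,2) g=2 f=7, (5,2) g=1 f=7, (5,4) g=1 f=7]; closed=[(1,4), (2,3), (2,4), (3,3), (4,3), (5,3)]

step 1: expand (2,4) (f=7, h=3) → closed; open now [(1,4) g=5 f=7, (2,5) g=5 f=9, (3,2) g=3 f=7, (3,4) g=3 f=7, (4,2) g=2 f=7, (5,2) g=1 f=7, (5,4) g=1 f=7]
step 2: expand (1,4) (f=7, h=2) → closed; open now [(0,4) g=6 f=7, (1,5) g=6 f=9, (2,5) g=5 f=9, (3,2) g=3 f=7, (3,4) g=3 f=7, (4,2) g=2 f=7, (5,2) g=1 f=7, (5,4) g=1 f=7]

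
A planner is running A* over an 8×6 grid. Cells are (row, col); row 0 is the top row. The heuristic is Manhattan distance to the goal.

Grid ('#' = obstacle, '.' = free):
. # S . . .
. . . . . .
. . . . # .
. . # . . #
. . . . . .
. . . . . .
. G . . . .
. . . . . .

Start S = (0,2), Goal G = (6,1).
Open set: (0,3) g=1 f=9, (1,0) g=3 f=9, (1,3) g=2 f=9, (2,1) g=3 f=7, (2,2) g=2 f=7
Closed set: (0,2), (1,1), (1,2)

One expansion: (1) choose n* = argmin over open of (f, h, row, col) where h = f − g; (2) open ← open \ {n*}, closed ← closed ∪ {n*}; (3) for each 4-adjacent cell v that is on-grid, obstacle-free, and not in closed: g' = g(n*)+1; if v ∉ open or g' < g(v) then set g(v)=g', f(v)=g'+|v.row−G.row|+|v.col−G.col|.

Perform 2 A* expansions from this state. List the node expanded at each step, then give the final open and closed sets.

order=[(2,1) → (3,1)]; open=[(0,3) g=1 f=9, (1,0) g=3 f=9, (1,3) g=2 f=9, (2,0) g=4 f=9, (2,2) g=2 f=7, (3,0) g=5 f=9, (4,1) g=5 f=7]; closed=[(0,2), (1,1), (1,2), (2,1), (3,1)]

step 1: expand (2,1) (f=7, h=4) → closed; open now [(0,3) g=1 f=9, (1,0) g=3 f=9, (1,3) g=2 f=9, (2,0) g=4 f=9, (2,2) g=2 f=7, (3,1) g=4 f=7]
step 2: expand (3,1) (f=7, h=3) → closed; open now [(0,3) g=1 f=9, (1,0) g=3 f=9, (1,3) g=2 f=9, (2,0) g=4 f=9, (2,2) g=2 f=7, (3,0) g=5 f=9, (4,1) g=5 f=7]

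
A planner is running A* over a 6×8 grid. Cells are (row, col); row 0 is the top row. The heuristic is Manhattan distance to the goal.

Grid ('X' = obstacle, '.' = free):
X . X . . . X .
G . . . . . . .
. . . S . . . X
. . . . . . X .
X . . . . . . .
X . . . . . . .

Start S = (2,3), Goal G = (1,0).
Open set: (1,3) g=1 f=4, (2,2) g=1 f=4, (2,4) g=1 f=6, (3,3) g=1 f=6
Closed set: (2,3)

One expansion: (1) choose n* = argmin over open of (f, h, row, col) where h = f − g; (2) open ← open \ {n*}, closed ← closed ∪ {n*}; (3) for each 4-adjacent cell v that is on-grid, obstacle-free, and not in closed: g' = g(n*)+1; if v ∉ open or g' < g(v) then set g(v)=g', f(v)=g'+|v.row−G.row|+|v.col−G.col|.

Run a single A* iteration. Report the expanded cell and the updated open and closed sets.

step 1: expand (1,3) (f=4, h=3) → closed; open now [(0,3) g=2 f=6, (1,2) g=2 f=4, (1,4) g=2 f=6, (2,2) g=1 f=4, (2,4) g=1 f=6, (3,3) g=1 f=6]

expanded=(1,3); open=[(0,3) g=2 f=6, (1,2) g=2 f=4, (1,4) g=2 f=6, (2,2) g=1 f=4, (2,4) g=1 f=6, (3,3) g=1 f=6]; closed=[(1,3), (2,3)]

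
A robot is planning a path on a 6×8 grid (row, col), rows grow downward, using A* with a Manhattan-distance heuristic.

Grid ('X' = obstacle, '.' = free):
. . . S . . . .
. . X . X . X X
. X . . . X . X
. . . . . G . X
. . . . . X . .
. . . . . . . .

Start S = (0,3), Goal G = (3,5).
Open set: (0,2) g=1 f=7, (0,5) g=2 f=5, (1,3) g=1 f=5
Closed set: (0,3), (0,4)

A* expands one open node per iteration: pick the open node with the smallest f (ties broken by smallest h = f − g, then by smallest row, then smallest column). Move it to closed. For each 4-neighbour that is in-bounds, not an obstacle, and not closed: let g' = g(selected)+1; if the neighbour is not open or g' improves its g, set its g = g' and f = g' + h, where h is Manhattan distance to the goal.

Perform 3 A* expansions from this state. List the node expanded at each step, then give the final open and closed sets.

step 1: expand (0,5) (f=5, h=3) → closed; open now [(0,2) g=1 f=7, (0,6) g=3 f=7, (1,3) g=1 f=5, (1,5) g=3 f=5]
step 2: expand (1,5) (f=5, h=2) → closed; open now [(0,2) g=1 f=7, (0,6) g=3 f=7, (1,3) g=1 f=5]
step 3: expand (1,3) (f=5, h=4) → closed; open now [(0,2) g=1 f=7, (0,6) g=3 f=7, (2,3) g=2 f=5]

order=[(0,5) → (1,5) → (1,3)]; open=[(0,2) g=1 f=7, (0,6) g=3 f=7, (2,3) g=2 f=5]; closed=[(0,3), (0,4), (0,5), (1,3), (1,5)]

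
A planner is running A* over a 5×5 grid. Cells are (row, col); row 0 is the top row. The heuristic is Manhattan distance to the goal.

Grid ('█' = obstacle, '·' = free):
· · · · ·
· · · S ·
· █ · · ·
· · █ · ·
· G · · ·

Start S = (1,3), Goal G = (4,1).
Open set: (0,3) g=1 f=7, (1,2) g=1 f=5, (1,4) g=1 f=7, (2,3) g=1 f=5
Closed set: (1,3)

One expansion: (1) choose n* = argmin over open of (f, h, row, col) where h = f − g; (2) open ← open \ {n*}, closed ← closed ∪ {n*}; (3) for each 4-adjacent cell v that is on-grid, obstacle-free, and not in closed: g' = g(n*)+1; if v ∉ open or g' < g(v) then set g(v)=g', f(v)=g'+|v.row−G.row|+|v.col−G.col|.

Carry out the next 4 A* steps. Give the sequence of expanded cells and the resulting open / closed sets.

step 1: expand (1,2) (f=5, h=4) → closed; open now [(0,2) g=2 f=7, (0,3) g=1 f=7, (1,1) g=2 f=5, (1,4) g=1 f=7, (2,2) g=2 f=5, (2,3) g=1 f=5]
step 2: expand (1,1) (f=5, h=3) → closed; open now [(0,1) g=3 f=7, (0,2) g=2 f=7, (0,3) g=1 f=7, (1,0) g=3 f=7, (1,4) g=1 f=7, (2,2) g=2 f=5, (2,3) g=1 f=5]
step 3: expand (2,2) (f=5, h=3) → closed; open now [(0,1) g=3 f=7, (0,2) g=2 f=7, (0,3) g=1 f=7, (1,0) g=3 f=7, (1,4) g=1 f=7, (2,3) g=1 f=5]
step 4: expand (2,3) (f=5, h=4) → closed; open now [(0,1) g=3 f=7, (0,2) g=2 f=7, (0,3) g=1 f=7, (1,0) g=3 f=7, (1,4) g=1 f=7, (2,4) g=2 f=7, (3,3) g=2 f=5]

order=[(1,2) → (1,1) → (2,2) → (2,3)]; open=[(0,1) g=3 f=7, (0,2) g=2 f=7, (0,3) g=1 f=7, (1,0) g=3 f=7, (1,4) g=1 f=7, (2,4) g=2 f=7, (3,3) g=2 f=5]; closed=[(1,1), (1,2), (1,3), (2,2), (2,3)]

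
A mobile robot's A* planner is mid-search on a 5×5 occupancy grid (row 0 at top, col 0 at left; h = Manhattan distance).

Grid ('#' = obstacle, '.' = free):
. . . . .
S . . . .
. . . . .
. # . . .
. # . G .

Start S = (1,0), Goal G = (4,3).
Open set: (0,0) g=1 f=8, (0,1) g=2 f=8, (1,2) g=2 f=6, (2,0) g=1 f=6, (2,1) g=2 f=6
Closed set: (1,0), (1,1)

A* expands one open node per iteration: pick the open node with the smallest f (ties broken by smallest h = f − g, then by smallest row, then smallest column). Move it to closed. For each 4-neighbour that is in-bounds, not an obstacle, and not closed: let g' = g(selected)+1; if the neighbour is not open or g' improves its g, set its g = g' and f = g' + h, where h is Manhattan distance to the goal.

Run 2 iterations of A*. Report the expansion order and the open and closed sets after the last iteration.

step 1: expand (1,2) (f=6, h=4) → closed; open now [(0,0) g=1 f=8, (0,1) g=2 f=8, (0,2) g=3 f=8, (1,3) g=3 f=6, (2,0) g=1 f=6, (2,1) g=2 f=6, (2,2) g=3 f=6]
step 2: expand (1,3) (f=6, h=3) → closed; open now [(0,0) g=1 f=8, (0,1) g=2 f=8, (0,2) g=3 f=8, (0,3) g=4 f=8, (1,4) g=4 f=8, (2,0) g=1 f=6, (2,1) g=2 f=6, (2,2) g=3 f=6, (2,3) g=4 f=6]

order=[(1,2) → (1,3)]; open=[(0,0) g=1 f=8, (0,1) g=2 f=8, (0,2) g=3 f=8, (0,3) g=4 f=8, (1,4) g=4 f=8, (2,0) g=1 f=6, (2,1) g=2 f=6, (2,2) g=3 f=6, (2,3) g=4 f=6]; closed=[(1,0), (1,1), (1,2), (1,3)]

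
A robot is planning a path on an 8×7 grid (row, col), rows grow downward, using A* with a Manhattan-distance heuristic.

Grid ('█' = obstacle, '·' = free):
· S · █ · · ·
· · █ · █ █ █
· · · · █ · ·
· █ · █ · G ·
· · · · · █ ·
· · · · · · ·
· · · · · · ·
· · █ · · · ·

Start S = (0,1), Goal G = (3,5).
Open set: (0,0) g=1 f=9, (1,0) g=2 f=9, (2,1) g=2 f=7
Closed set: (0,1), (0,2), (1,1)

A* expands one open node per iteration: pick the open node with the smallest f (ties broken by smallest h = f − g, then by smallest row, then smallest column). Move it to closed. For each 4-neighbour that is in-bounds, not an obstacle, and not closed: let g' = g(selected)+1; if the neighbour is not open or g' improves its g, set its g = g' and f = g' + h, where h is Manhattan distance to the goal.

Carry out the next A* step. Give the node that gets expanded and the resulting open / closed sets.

step 1: expand (2,1) (f=7, h=5) → closed; open now [(0,0) g=1 f=9, (1,0) g=2 f=9, (2,0) g=3 f=9, (2,2) g=3 f=7]

expanded=(2,1); open=[(0,0) g=1 f=9, (1,0) g=2 f=9, (2,0) g=3 f=9, (2,2) g=3 f=7]; closed=[(0,1), (0,2), (1,1), (2,1)]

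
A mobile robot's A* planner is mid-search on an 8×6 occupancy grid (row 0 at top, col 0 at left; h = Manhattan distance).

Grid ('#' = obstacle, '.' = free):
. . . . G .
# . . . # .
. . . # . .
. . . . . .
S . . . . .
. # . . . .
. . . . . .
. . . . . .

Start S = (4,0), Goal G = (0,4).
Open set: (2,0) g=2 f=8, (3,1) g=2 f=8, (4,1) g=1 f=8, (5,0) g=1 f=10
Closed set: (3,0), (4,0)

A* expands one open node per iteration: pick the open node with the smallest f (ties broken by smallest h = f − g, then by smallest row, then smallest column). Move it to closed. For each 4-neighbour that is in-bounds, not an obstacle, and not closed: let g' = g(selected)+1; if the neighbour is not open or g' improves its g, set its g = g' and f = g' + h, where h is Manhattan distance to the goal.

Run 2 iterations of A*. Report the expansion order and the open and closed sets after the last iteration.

order=[(2,0) → (2,1)]; open=[(1,1) g=4 f=8, (2,2) g=4 f=8, (3,1) g=2 f=8, (4,1) g=1 f=8, (5,0) g=1 f=10]; closed=[(2,0), (2,1), (3,0), (4,0)]

step 1: expand (2,0) (f=8, h=6) → closed; open now [(2,1) g=3 f=8, (3,1) g=2 f=8, (4,1) g=1 f=8, (5,0) g=1 f=10]
step 2: expand (2,1) (f=8, h=5) → closed; open now [(1,1) g=4 f=8, (2,2) g=4 f=8, (3,1) g=2 f=8, (4,1) g=1 f=8, (5,0) g=1 f=10]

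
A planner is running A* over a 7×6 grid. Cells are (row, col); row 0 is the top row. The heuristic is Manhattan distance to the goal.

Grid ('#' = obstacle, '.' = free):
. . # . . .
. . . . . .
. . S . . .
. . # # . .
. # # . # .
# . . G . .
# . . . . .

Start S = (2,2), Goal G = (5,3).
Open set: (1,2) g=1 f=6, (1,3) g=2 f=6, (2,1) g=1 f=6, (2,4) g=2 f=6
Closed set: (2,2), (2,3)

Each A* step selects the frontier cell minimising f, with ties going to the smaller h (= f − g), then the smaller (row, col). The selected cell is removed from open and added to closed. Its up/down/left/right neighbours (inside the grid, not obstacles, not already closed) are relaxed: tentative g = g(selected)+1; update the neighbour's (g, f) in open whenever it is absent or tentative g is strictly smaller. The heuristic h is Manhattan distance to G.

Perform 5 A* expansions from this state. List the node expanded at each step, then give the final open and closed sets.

step 1: expand (1,3) (f=6, h=4) → closed; open now [(0,3) g=3 f=8, (1,2) g=1 f=6, (1,4) g=3 f=8, (2,1) g=1 f=6, (2,4) g=2 f=6]
step 2: expand (2,4) (f=6, h=4) → closed; open now [(0,3) g=3 f=8, (1,2) g=1 f=6, (1,4) g=3 f=8, (2,1) g=1 f=6, (2,5) g=3 f=8, (3,4) g=3 f=6]
step 3: expand (3,4) (f=6, h=3) → closed; open now [(0,3) g=3 f=8, (1,2) g=1 f=6, (1,4) g=3 f=8, (2,1) g=1 f=6, (2,5) g=3 f=8, (3,5) g=4 f=8]
step 4: expand (1,2) (f=6, h=5) → closed; open now [(0,3) g=3 f=8, (1,1) g=2 f=8, (1,4) g=3 f=8, (2,1) g=1 f=6, (2,5) g=3 f=8, (3,5) g=4 f=8]
step 5: expand (2,1) (f=6, h=5) → closed; open now [(0,3) g=3 f=8, (1,1) g=2 f=8, (1,4) g=3 f=8, (2,0) g=2 f=8, (2,5) g=3 f=8, (3,1) g=2 f=6, (3,5) g=4 f=8]

order=[(1,3) → (2,4) → (3,4) → (1,2) → (2,1)]; open=[(0,3) g=3 f=8, (1,1) g=2 f=8, (1,4) g=3 f=8, (2,0) g=2 f=8, (2,5) g=3 f=8, (3,1) g=2 f=6, (3,5) g=4 f=8]; closed=[(1,2), (1,3), (2,1), (2,2), (2,3), (2,4), (3,4)]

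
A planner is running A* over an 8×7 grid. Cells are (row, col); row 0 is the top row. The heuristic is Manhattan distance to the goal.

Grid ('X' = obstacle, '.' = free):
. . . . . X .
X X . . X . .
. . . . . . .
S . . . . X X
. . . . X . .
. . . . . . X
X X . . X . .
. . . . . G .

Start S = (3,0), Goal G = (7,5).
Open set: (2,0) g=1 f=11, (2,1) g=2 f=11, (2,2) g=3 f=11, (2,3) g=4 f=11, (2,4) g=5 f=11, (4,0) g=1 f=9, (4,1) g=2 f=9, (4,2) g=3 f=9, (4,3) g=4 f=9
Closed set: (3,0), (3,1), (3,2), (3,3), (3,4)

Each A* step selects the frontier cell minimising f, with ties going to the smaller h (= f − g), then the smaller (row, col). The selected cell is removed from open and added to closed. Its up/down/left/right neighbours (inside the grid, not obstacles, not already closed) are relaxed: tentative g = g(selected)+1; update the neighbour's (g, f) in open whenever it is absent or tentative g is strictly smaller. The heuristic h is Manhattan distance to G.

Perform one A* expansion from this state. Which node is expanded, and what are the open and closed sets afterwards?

step 1: expand (4,3) (f=9, h=5) → closed; open now [(2,0) g=1 f=11, (2,1) g=2 f=11, (2,2) g=3 f=11, (2,3) g=4 f=11, (2,4) g=5 f=11, (4,0) g=1 f=9, (4,1) g=2 f=9, (4,2) g=3 f=9, (5,3) g=5 f=9]

expanded=(4,3); open=[(2,0) g=1 f=11, (2,1) g=2 f=11, (2,2) g=3 f=11, (2,3) g=4 f=11, (2,4) g=5 f=11, (4,0) g=1 f=9, (4,1) g=2 f=9, (4,2) g=3 f=9, (5,3) g=5 f=9]; closed=[(3,0), (3,1), (3,2), (3,3), (3,4), (4,3)]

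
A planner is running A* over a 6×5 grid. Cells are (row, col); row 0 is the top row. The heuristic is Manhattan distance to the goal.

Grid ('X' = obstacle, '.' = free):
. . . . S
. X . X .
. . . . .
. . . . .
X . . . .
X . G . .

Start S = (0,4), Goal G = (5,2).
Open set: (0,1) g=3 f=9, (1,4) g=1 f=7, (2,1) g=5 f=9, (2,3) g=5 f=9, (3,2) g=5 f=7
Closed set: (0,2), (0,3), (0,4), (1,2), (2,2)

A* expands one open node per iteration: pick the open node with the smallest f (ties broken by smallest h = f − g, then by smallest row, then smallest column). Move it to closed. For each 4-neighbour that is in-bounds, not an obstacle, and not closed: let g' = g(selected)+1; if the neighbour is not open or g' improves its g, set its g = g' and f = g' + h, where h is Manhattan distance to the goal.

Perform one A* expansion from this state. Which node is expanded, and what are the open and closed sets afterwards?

expanded=(3,2); open=[(0,1) g=3 f=9, (1,4) g=1 f=7, (2,1) g=5 f=9, (2,3) g=5 f=9, (3,1) g=6 f=9, (3,3) g=6 f=9, (4,2) g=6 f=7]; closed=[(0,2), (0,3), (0,4), (1,2), (2,2), (3,2)]

step 1: expand (3,2) (f=7, h=2) → closed; open now [(0,1) g=3 f=9, (1,4) g=1 f=7, (2,1) g=5 f=9, (2,3) g=5 f=9, (3,1) g=6 f=9, (3,3) g=6 f=9, (4,2) g=6 f=7]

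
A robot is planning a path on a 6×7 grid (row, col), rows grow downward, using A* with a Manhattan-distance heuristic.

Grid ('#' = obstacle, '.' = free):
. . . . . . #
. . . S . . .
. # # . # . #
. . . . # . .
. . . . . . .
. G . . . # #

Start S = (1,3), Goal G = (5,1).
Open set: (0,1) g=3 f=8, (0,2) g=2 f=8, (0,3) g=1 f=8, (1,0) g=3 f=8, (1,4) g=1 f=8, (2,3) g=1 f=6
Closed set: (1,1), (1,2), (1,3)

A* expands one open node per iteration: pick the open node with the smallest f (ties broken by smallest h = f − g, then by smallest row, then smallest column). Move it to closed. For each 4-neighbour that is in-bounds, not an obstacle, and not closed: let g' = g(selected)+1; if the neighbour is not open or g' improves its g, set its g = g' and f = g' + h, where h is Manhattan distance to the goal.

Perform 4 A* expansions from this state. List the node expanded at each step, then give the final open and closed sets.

order=[(2,3) → (3,3) → (3,2) → (3,1)]; open=[(0,1) g=3 f=8, (0,2) g=2 f=8, (0,3) g=1 f=8, (1,0) g=3 f=8, (1,4) g=1 f=8, (3,0) g=5 f=8, (4,1) g=5 f=6, (4,2) g=4 f=6, (4,3) g=3 f=6]; closed=[(1,1), (1,2), (1,3), (2,3), (3,1), (3,2), (3,3)]

step 1: expand (2,3) (f=6, h=5) → closed; open now [(0,1) g=3 f=8, (0,2) g=2 f=8, (0,3) g=1 f=8, (1,0) g=3 f=8, (1,4) g=1 f=8, (3,3) g=2 f=6]
step 2: expand (3,3) (f=6, h=4) → closed; open now [(0,1) g=3 f=8, (0,2) g=2 f=8, (0,3) g=1 f=8, (1,0) g=3 f=8, (1,4) g=1 f=8, (3,2) g=3 f=6, (4,3) g=3 f=6]
step 3: expand (3,2) (f=6, h=3) → closed; open now [(0,1) g=3 f=8, (0,2) g=2 f=8, (0,3) g=1 f=8, (1,0) g=3 f=8, (1,4) g=1 f=8, (3,1) g=4 f=6, (4,2) g=4 f=6, (4,3) g=3 f=6]
step 4: expand (3,1) (f=6, h=2) → closed; open now [(0,1) g=3 f=8, (0,2) g=2 f=8, (0,3) g=1 f=8, (1,0) g=3 f=8, (1,4) g=1 f=8, (3,0) g=5 f=8, (4,1) g=5 f=6, (4,2) g=4 f=6, (4,3) g=3 f=6]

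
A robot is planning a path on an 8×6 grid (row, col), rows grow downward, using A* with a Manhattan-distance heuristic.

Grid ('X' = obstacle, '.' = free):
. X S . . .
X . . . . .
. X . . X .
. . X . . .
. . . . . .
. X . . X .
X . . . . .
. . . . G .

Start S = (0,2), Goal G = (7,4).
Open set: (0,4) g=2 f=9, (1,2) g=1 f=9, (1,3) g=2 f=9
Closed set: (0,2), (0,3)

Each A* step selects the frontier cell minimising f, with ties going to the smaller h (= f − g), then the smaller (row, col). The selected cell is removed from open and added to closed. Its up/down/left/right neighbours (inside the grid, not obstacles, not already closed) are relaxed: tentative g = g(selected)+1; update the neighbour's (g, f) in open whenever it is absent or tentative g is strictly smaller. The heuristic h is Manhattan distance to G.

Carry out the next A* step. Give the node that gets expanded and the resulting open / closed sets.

step 1: expand (0,4) (f=9, h=7) → closed; open now [(0,5) g=3 f=11, (1,2) g=1 f=9, (1,3) g=2 f=9, (1,4) g=3 f=9]

expanded=(0,4); open=[(0,5) g=3 f=11, (1,2) g=1 f=9, (1,3) g=2 f=9, (1,4) g=3 f=9]; closed=[(0,2), (0,3), (0,4)]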